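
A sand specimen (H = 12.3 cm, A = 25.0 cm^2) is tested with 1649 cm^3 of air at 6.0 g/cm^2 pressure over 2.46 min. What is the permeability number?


Formula: Permeability Number P = (V * H) / (p * A * t)
Numerator: V * H = 1649 * 12.3 = 20282.7
Denominator: p * A * t = 6.0 * 25.0 * 2.46 = 369.0
P = 20282.7 / 369.0 = 54.9667


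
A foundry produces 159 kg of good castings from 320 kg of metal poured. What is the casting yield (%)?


Formula: Casting Yield = (W_good / W_total) * 100
Yield = (159 kg / 320 kg) * 100 = 49.6875%


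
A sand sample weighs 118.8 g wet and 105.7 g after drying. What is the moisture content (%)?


Formula: MC = (W_wet - W_dry) / W_wet * 100
Water mass = 118.8 - 105.7 = 13.1 g
MC = 13.1 / 118.8 * 100 = 11.0269%

Final answer: 11.0269%


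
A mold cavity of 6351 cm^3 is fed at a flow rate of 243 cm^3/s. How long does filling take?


Formula: t_fill = V_mold / Q_flow
t = 6351 cm^3 / 243 cm^3/s = 26.1358 s

26.1358 s


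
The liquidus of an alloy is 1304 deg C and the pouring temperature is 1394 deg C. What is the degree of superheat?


Formula: Superheat = T_pour - T_melt
Superheat = 1394 - 1304 = 90 deg C

90 deg C


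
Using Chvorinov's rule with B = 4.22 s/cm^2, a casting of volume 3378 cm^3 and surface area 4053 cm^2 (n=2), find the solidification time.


Formula: t_s = B * (V/A)^n  (Chvorinov's rule, n=2)
Modulus M = V/A = 3378/4053 = 0.833457 cm
M^2 = 0.833457^2 = 0.694651 cm^2
t_s = 4.22 * 0.694651 = 2.9314 s


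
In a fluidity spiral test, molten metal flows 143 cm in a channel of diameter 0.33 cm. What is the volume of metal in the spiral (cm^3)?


Formula: V = pi * (d/2)^2 * L  (cylinder volume)
Radius = 0.33/2 = 0.165 cm
V = pi * 0.165^2 * 143 = 12.2308 cm^3

Final answer: 12.2308 cm^3


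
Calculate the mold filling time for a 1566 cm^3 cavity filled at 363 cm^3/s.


Formula: t_fill = V_mold / Q_flow
t = 1566 cm^3 / 363 cm^3/s = 4.3140 s

Answer: 4.3140 s


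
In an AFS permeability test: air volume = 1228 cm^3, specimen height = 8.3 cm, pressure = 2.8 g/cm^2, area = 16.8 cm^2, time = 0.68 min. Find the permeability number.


Formula: Permeability Number P = (V * H) / (p * A * t)
Numerator: V * H = 1228 * 8.3 = 10192.4
Denominator: p * A * t = 2.8 * 16.8 * 0.68 = 31.9872
P = 10192.4 / 31.9872 = 318.6400

318.6400


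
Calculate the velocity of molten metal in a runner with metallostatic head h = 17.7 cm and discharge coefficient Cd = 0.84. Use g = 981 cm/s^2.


Formula: v = Cd * sqrt(2 * g * h)  (Torricelli with discharge coefficient)
2*g*h = 2 * 981 * 17.7 = 34727.4 cm^2/s^2
sqrt(34727.4) = 186.35289 cm/s
v = 0.84 * 186.35289 = 156.5364 cm/s

Final answer: 156.5364 cm/s


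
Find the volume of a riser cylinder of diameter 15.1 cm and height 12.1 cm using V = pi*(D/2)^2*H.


Formula: V = pi * (D/2)^2 * H  (cylinder volume)
Radius = D/2 = 15.1/2 = 7.55 cm
V = pi * 7.55^2 * 12.1 = 2166.8515 cm^3

2166.8515 cm^3


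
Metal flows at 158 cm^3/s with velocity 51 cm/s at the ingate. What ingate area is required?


Formula: A_ingate = Q / v  (continuity equation)
A = 158 cm^3/s / 51 cm/s = 3.0980 cm^2

Final answer: 3.0980 cm^2


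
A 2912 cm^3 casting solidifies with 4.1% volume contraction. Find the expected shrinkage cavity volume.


Formula: V_shrink = V_casting * shrinkage_pct / 100
V_shrink = 2912 cm^3 * 4.1 / 100 = 119.3920 cm^3

Final answer: 119.3920 cm^3


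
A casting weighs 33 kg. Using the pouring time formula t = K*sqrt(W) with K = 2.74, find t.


Formula: t = K * sqrt(W)
sqrt(W) = sqrt(33) = 5.74456
t = 2.74 * 5.74456 = 15.7401 s

15.7401 s


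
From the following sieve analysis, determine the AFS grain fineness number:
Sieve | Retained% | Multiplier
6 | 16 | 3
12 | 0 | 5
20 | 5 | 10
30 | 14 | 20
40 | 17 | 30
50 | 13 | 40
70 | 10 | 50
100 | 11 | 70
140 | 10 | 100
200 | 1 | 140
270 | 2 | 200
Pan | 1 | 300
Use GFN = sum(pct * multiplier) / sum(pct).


Formula: GFN = sum(pct * multiplier) / sum(pct)
sum(pct * multiplier) = 4518
sum(pct) = 100
GFN = 4518 / 100 = 45.18

45.18


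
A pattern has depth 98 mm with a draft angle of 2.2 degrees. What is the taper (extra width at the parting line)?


Formula: taper = depth * tan(draft_angle)
tan(2.2 deg) = 0.0384161
taper = 98 mm * 0.0384161 = 3.7648 mm

3.7648 mm


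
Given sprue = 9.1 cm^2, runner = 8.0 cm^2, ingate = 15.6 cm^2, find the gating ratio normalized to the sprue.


Sprue:Runner:Ingate = 1 : 8.0/9.1 : 15.6/9.1 = 1:0.88:1.71

Answer: 1:0.88:1.71


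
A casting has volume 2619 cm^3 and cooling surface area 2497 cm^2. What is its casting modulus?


Formula: Casting Modulus M = V / A
M = 2619 cm^3 / 2497 cm^2 = 1.0489 cm

Final answer: 1.0489 cm


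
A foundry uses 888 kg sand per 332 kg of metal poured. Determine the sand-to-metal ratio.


Formula: Sand-to-Metal Ratio = W_sand / W_metal
Ratio = 888 kg / 332 kg = 2.6747

2.6747


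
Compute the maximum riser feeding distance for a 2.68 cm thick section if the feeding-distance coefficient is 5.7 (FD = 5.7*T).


Formula: FD = 5.7 * T  (riser feeding-distance rule)
FD = 5.7 * 2.68 cm = 15.2760 cm

Final answer: 15.2760 cm


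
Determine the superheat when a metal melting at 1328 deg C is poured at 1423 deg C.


Formula: Superheat = T_pour - T_melt
Superheat = 1423 - 1328 = 95 deg C

Answer: 95 deg C


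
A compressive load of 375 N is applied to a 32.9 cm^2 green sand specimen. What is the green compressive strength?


Formula: Compressive Strength = Force / Area
Strength = 375 N / 32.9 cm^2 = 11.3982 N/cm^2

Final answer: 11.3982 N/cm^2


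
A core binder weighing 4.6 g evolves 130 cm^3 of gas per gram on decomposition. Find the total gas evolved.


Formula: V_gas = W_binder * gas_evolution_rate
V = 4.6 g * 130 cm^3/g = 598.0000 cm^3


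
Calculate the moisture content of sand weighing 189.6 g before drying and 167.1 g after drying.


Formula: MC = (W_wet - W_dry) / W_wet * 100
Water mass = 189.6 - 167.1 = 22.5 g
MC = 22.5 / 189.6 * 100 = 11.8671%

11.8671%


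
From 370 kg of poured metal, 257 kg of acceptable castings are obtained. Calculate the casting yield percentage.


Formula: Casting Yield = (W_good / W_total) * 100
Yield = (257 kg / 370 kg) * 100 = 69.4595%

69.4595%


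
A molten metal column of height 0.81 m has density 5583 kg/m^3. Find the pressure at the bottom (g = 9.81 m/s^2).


Formula: P = rho * g * h
rho * g = 5583 * 9.81 = 54769.23 N/m^3
P = 54769.23 * 0.81 = 44363.0763 Pa


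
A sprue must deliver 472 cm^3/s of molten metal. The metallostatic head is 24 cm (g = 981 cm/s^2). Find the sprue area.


Formula: v = sqrt(2*g*h), A = Q/v
Velocity: v = sqrt(2 * 981 * 24) = sqrt(47088) = 216.9977 cm/s
Sprue area: A = Q / v = 472 / 216.9977 = 2.1751 cm^2

2.1751 cm^2


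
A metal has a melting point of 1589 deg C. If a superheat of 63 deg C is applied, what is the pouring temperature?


Formula: T_pour = T_melt + Superheat
T_pour = 1589 + 63 = 1652 deg C

1652 deg C


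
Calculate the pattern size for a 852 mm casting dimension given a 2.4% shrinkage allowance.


Formula: L_pattern = L_casting * (1 + shrinkage_rate/100)
Shrinkage factor = 1 + 2.4/100 = 1.024
L_pattern = 852 mm * 1.024 = 872.4480 mm

Final answer: 872.4480 mm


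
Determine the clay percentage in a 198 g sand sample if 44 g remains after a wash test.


Formula: Clay% = (W_total - W_washed) / W_total * 100
Clay mass = 198 - 44 = 154 g
Clay% = 154 / 198 * 100 = 77.7778%

77.7778%


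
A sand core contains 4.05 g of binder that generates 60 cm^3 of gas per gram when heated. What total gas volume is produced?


Formula: V_gas = W_binder * gas_evolution_rate
V = 4.05 g * 60 cm^3/g = 243.0000 cm^3

Final answer: 243.0000 cm^3


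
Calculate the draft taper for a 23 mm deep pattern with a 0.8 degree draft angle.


Formula: taper = depth * tan(draft_angle)
tan(0.8 deg) = 0.0139635
taper = 23 mm * 0.0139635 = 0.3212 mm

0.3212 mm


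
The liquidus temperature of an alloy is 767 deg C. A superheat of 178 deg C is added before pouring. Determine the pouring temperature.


Formula: T_pour = T_melt + Superheat
T_pour = 767 + 178 = 945 deg C

Final answer: 945 deg C


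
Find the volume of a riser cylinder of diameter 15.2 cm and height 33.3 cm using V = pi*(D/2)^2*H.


Formula: V = pi * (D/2)^2 * H  (cylinder volume)
Radius = D/2 = 15.2/2 = 7.6 cm
V = pi * 7.6^2 * 33.3 = 6042.5644 cm^3

6042.5644 cm^3


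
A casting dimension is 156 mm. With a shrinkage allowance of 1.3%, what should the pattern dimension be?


Formula: L_pattern = L_casting * (1 + shrinkage_rate/100)
Shrinkage factor = 1 + 1.3/100 = 1.013
L_pattern = 156 mm * 1.013 = 158.0280 mm

158.0280 mm


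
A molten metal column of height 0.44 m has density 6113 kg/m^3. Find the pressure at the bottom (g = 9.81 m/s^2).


Formula: P = rho * g * h
rho * g = 6113 * 9.81 = 59968.53 N/m^3
P = 59968.53 * 0.44 = 26386.1532 Pa

Final answer: 26386.1532 Pa


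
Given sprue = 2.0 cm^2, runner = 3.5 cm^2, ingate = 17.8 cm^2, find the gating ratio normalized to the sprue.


Sprue:Runner:Ingate = 1 : 3.5/2.0 : 17.8/2.0 = 1:1.75:8.90

Final answer: 1:1.75:8.90


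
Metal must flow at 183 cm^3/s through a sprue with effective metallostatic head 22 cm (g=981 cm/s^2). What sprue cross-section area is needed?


Formula: v = sqrt(2*g*h), A = Q/v
Velocity: v = sqrt(2 * 981 * 22) = sqrt(43164) = 207.7595 cm/s
Sprue area: A = Q / v = 183 / 207.7595 = 0.8808 cm^2

Final answer: 0.8808 cm^2


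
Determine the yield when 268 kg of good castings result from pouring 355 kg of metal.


Formula: Casting Yield = (W_good / W_total) * 100
Yield = (268 kg / 355 kg) * 100 = 75.4930%

Final answer: 75.4930%


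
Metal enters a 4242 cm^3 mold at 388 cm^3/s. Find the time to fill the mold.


Formula: t_fill = V_mold / Q_flow
t = 4242 cm^3 / 388 cm^3/s = 10.9330 s

Answer: 10.9330 s


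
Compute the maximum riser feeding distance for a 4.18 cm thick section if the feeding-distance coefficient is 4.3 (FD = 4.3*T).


Formula: FD = 4.3 * T  (riser feeding-distance rule)
FD = 4.3 * 4.18 cm = 17.9740 cm

17.9740 cm


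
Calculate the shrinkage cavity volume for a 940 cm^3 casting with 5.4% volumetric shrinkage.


Formula: V_shrink = V_casting * shrinkage_pct / 100
V_shrink = 940 cm^3 * 5.4 / 100 = 50.7600 cm^3


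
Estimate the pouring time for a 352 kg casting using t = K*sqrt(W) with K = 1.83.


Formula: t = K * sqrt(W)
sqrt(W) = sqrt(352) = 18.76166
t = 1.83 * 18.76166 = 34.3338 s

Final answer: 34.3338 s


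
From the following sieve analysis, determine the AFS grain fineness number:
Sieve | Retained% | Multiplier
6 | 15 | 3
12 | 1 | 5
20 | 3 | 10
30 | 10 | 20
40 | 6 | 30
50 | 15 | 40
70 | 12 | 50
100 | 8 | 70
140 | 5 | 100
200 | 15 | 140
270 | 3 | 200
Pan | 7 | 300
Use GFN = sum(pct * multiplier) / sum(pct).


Formula: GFN = sum(pct * multiplier) / sum(pct)
sum(pct * multiplier) = 7520
sum(pct) = 100
GFN = 7520 / 100 = 75.20

Final answer: 75.20


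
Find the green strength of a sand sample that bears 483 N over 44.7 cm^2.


Formula: Compressive Strength = Force / Area
Strength = 483 N / 44.7 cm^2 = 10.8054 N/cm^2


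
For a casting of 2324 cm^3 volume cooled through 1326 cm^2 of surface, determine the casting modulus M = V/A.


Formula: Casting Modulus M = V / A
M = 2324 cm^3 / 1326 cm^2 = 1.7526 cm

Answer: 1.7526 cm


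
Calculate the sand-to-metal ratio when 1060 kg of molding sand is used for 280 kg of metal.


Formula: Sand-to-Metal Ratio = W_sand / W_metal
Ratio = 1060 kg / 280 kg = 3.7857

Final answer: 3.7857


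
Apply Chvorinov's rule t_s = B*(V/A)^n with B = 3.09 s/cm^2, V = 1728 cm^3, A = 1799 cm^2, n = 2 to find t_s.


Formula: t_s = B * (V/A)^n  (Chvorinov's rule, n=2)
Modulus M = V/A = 1728/1799 = 0.960534 cm
M^2 = 0.960534^2 = 0.922626 cm^2
t_s = 3.09 * 0.922626 = 2.8509 s

Final answer: 2.8509 s


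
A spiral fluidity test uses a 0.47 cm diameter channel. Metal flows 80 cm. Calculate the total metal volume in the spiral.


Formula: V = pi * (d/2)^2 * L  (cylinder volume)
Radius = 0.47/2 = 0.235 cm
V = pi * 0.235^2 * 80 = 13.8796 cm^3

Answer: 13.8796 cm^3


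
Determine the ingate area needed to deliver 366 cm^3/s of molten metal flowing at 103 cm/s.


Formula: A_ingate = Q / v  (continuity equation)
A = 366 cm^3/s / 103 cm/s = 3.5534 cm^2


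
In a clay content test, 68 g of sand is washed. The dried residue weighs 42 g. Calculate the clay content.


Formula: Clay% = (W_total - W_washed) / W_total * 100
Clay mass = 68 - 42 = 26 g
Clay% = 26 / 68 * 100 = 38.2353%

38.2353%


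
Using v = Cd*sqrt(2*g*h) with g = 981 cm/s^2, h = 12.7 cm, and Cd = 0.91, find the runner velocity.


Formula: v = Cd * sqrt(2 * g * h)  (Torricelli with discharge coefficient)
2*g*h = 2 * 981 * 12.7 = 24917.4 cm^2/s^2
sqrt(24917.4) = 157.85246 cm/s
v = 0.91 * 157.85246 = 143.6457 cm/s

Answer: 143.6457 cm/s


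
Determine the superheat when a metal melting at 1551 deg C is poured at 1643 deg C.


Formula: Superheat = T_pour - T_melt
Superheat = 1643 - 1551 = 92 deg C

Answer: 92 deg C


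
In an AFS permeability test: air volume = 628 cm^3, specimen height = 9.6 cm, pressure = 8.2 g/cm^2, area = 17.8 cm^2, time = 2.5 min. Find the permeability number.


Formula: Permeability Number P = (V * H) / (p * A * t)
Numerator: V * H = 628 * 9.6 = 6028.8
Denominator: p * A * t = 8.2 * 17.8 * 2.5 = 364.9
P = 6028.8 / 364.9 = 16.5218

Answer: 16.5218


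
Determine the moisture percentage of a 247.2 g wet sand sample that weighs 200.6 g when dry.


Formula: MC = (W_wet - W_dry) / W_wet * 100
Water mass = 247.2 - 200.6 = 46.6 g
MC = 46.6 / 247.2 * 100 = 18.8511%

Answer: 18.8511%


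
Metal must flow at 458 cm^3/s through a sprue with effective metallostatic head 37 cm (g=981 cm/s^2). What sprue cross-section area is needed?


Formula: v = sqrt(2*g*h), A = Q/v
Velocity: v = sqrt(2 * 981 * 37) = sqrt(72594) = 269.4327 cm/s
Sprue area: A = Q / v = 458 / 269.4327 = 1.6999 cm^2


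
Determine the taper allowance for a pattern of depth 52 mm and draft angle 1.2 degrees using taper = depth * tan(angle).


Formula: taper = depth * tan(draft_angle)
tan(1.2 deg) = 0.0209470
taper = 52 mm * 0.0209470 = 1.0892 mm


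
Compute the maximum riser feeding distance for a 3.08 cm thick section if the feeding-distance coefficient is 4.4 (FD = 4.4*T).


Formula: FD = 4.4 * T  (riser feeding-distance rule)
FD = 4.4 * 3.08 cm = 13.5520 cm

13.5520 cm


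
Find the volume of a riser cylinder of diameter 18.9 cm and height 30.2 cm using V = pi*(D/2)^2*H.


Formula: V = pi * (D/2)^2 * H  (cylinder volume)
Radius = D/2 = 18.9/2 = 9.45 cm
V = pi * 9.45^2 * 30.2 = 8472.6728 cm^3


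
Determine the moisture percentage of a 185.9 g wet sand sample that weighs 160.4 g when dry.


Formula: MC = (W_wet - W_dry) / W_wet * 100
Water mass = 185.9 - 160.4 = 25.5 g
MC = 25.5 / 185.9 * 100 = 13.7171%

Answer: 13.7171%


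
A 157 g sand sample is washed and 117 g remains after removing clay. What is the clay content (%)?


Formula: Clay% = (W_total - W_washed) / W_total * 100
Clay mass = 157 - 117 = 40 g
Clay% = 40 / 157 * 100 = 25.4777%

Answer: 25.4777%


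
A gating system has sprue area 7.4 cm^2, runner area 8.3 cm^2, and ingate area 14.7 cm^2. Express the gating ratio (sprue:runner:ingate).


Sprue:Runner:Ingate = 1 : 8.3/7.4 : 14.7/7.4 = 1:1.12:1.99

1:1.12:1.99


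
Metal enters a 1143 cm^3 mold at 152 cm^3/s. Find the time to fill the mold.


Formula: t_fill = V_mold / Q_flow
t = 1143 cm^3 / 152 cm^3/s = 7.5197 s

7.5197 s


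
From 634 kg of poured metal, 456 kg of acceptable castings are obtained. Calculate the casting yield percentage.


Formula: Casting Yield = (W_good / W_total) * 100
Yield = (456 kg / 634 kg) * 100 = 71.9243%

Final answer: 71.9243%


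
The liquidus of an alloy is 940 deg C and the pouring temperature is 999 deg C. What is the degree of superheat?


Formula: Superheat = T_pour - T_melt
Superheat = 999 - 940 = 59 deg C

Final answer: 59 deg C


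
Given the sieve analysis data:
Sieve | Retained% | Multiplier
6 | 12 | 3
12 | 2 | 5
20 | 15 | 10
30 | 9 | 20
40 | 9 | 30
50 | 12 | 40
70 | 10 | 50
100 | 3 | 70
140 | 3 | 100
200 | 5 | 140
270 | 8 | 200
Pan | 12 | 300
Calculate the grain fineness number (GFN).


Formula: GFN = sum(pct * multiplier) / sum(pct)
sum(pct * multiplier) = 8036
sum(pct) = 100
GFN = 8036 / 100 = 80.36

Final answer: 80.36


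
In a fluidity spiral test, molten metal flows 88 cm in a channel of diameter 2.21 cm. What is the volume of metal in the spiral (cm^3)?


Formula: V = pi * (d/2)^2 * L  (cylinder volume)
Radius = 2.21/2 = 1.105 cm
V = pi * 1.105^2 * 88 = 337.5648 cm^3

Answer: 337.5648 cm^3


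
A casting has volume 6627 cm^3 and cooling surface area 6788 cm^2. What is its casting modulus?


Formula: Casting Modulus M = V / A
M = 6627 cm^3 / 6788 cm^2 = 0.9763 cm


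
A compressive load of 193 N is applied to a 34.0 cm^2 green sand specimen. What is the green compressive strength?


Formula: Compressive Strength = Force / Area
Strength = 193 N / 34.0 cm^2 = 5.6765 N/cm^2

Final answer: 5.6765 N/cm^2


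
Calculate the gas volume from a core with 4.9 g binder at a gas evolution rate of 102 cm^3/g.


Formula: V_gas = W_binder * gas_evolution_rate
V = 4.9 g * 102 cm^3/g = 499.8000 cm^3

Answer: 499.8000 cm^3


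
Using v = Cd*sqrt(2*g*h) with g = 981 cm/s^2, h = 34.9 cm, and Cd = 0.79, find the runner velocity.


Formula: v = Cd * sqrt(2 * g * h)  (Torricelli with discharge coefficient)
2*g*h = 2 * 981 * 34.9 = 68473.8 cm^2/s^2
sqrt(68473.8) = 261.67499 cm/s
v = 0.79 * 261.67499 = 206.7232 cm/s

206.7232 cm/s


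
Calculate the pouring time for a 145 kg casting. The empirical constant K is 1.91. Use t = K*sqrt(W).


Formula: t = K * sqrt(W)
sqrt(W) = sqrt(145) = 12.04159
t = 1.91 * 12.04159 = 22.9994 s


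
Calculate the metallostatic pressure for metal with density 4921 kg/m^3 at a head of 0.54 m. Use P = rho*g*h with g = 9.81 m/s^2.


Formula: P = rho * g * h
rho * g = 4921 * 9.81 = 48275.01 N/m^3
P = 48275.01 * 0.54 = 26068.5054 Pa

26068.5054 Pa


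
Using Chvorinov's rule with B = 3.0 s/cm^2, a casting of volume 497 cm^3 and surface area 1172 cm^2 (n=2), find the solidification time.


Formula: t_s = B * (V/A)^n  (Chvorinov's rule, n=2)
Modulus M = V/A = 497/1172 = 0.424061 cm
M^2 = 0.424061^2 = 0.179828 cm^2
t_s = 3.0 * 0.179828 = 0.5395 s

0.5395 s


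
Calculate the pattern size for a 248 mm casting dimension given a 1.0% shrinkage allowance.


Formula: L_pattern = L_casting * (1 + shrinkage_rate/100)
Shrinkage factor = 1 + 1.0/100 = 1.01
L_pattern = 248 mm * 1.01 = 250.4800 mm


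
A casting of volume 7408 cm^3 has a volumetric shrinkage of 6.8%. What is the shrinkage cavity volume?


Formula: V_shrink = V_casting * shrinkage_pct / 100
V_shrink = 7408 cm^3 * 6.8 / 100 = 503.7440 cm^3


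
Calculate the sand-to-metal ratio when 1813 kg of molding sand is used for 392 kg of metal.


Formula: Sand-to-Metal Ratio = W_sand / W_metal
Ratio = 1813 kg / 392 kg = 4.6250

Answer: 4.6250


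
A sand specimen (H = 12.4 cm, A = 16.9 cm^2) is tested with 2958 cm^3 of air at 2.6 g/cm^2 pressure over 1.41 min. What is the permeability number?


Formula: Permeability Number P = (V * H) / (p * A * t)
Numerator: V * H = 2958 * 12.4 = 36679.2
Denominator: p * A * t = 2.6 * 16.9 * 1.41 = 61.9554
P = 36679.2 / 61.9554 = 592.0259

592.0259


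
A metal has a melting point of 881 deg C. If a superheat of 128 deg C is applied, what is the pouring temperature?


Formula: T_pour = T_melt + Superheat
T_pour = 881 + 128 = 1009 deg C

Final answer: 1009 deg C


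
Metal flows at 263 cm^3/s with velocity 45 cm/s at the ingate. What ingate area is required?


Formula: A_ingate = Q / v  (continuity equation)
A = 263 cm^3/s / 45 cm/s = 5.8444 cm^2

Answer: 5.8444 cm^2


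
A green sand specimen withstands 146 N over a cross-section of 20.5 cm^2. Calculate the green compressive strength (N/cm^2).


Formula: Compressive Strength = Force / Area
Strength = 146 N / 20.5 cm^2 = 7.1220 N/cm^2

7.1220 N/cm^2


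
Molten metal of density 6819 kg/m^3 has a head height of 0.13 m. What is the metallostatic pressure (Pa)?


Formula: P = rho * g * h
rho * g = 6819 * 9.81 = 66894.39 N/m^3
P = 66894.39 * 0.13 = 8696.2707 Pa

8696.2707 Pa


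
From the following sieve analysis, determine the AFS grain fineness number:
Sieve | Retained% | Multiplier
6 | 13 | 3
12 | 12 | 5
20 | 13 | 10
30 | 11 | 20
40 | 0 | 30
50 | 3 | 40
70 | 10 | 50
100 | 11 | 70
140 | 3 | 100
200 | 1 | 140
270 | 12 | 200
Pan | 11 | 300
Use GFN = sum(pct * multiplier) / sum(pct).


Formula: GFN = sum(pct * multiplier) / sum(pct)
sum(pct * multiplier) = 7979
sum(pct) = 100
GFN = 7979 / 100 = 79.79

Final answer: 79.79


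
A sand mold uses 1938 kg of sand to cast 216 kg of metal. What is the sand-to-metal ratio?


Formula: Sand-to-Metal Ratio = W_sand / W_metal
Ratio = 1938 kg / 216 kg = 8.9722


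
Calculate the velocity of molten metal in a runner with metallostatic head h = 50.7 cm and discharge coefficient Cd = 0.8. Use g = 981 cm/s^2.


Formula: v = Cd * sqrt(2 * g * h)  (Torricelli with discharge coefficient)
2*g*h = 2 * 981 * 50.7 = 99473.4 cm^2/s^2
sqrt(99473.4) = 315.39404 cm/s
v = 0.8 * 315.39404 = 252.3152 cm/s

Answer: 252.3152 cm/s


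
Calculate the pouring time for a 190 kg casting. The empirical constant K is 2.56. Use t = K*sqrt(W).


Formula: t = K * sqrt(W)
sqrt(W) = sqrt(190) = 13.78405
t = 2.56 * 13.78405 = 35.2872 s

Answer: 35.2872 s


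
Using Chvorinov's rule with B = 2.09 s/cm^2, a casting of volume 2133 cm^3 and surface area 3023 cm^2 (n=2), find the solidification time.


Formula: t_s = B * (V/A)^n  (Chvorinov's rule, n=2)
Modulus M = V/A = 2133/3023 = 0.705590 cm
M^2 = 0.705590^2 = 0.497857 cm^2
t_s = 2.09 * 0.497857 = 1.0405 s

1.0405 s


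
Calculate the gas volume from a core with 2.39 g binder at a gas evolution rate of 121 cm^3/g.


Formula: V_gas = W_binder * gas_evolution_rate
V = 2.39 g * 121 cm^3/g = 289.1900 cm^3


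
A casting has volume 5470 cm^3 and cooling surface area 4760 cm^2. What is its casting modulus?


Formula: Casting Modulus M = V / A
M = 5470 cm^3 / 4760 cm^2 = 1.1492 cm

1.1492 cm


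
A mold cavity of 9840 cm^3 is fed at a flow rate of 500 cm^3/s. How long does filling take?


Formula: t_fill = V_mold / Q_flow
t = 9840 cm^3 / 500 cm^3/s = 19.6800 s

Final answer: 19.6800 s


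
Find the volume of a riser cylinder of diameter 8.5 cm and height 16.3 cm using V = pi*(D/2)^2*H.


Formula: V = pi * (D/2)^2 * H  (cylinder volume)
Radius = D/2 = 8.5/2 = 4.25 cm
V = pi * 4.25^2 * 16.3 = 924.9438 cm^3


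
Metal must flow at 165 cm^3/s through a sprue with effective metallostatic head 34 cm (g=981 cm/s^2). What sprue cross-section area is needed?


Formula: v = sqrt(2*g*h), A = Q/v
Velocity: v = sqrt(2 * 981 * 34) = sqrt(66708) = 258.2789 cm/s
Sprue area: A = Q / v = 165 / 258.2789 = 0.6388 cm^2

Answer: 0.6388 cm^2


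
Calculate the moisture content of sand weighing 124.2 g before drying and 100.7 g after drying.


Formula: MC = (W_wet - W_dry) / W_wet * 100
Water mass = 124.2 - 100.7 = 23.5 g
MC = 23.5 / 124.2 * 100 = 18.9211%

Answer: 18.9211%


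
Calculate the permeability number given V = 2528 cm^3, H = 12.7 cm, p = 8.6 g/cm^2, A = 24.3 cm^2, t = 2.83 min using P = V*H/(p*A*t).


Formula: Permeability Number P = (V * H) / (p * A * t)
Numerator: V * H = 2528 * 12.7 = 32105.6
Denominator: p * A * t = 8.6 * 24.3 * 2.83 = 591.4134
P = 32105.6 / 591.4134 = 54.2862

54.2862


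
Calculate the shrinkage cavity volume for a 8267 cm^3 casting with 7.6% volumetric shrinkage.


Formula: V_shrink = V_casting * shrinkage_pct / 100
V_shrink = 8267 cm^3 * 7.6 / 100 = 628.2920 cm^3

Final answer: 628.2920 cm^3


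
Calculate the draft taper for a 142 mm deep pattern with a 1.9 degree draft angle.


Formula: taper = depth * tan(draft_angle)
tan(1.9 deg) = 0.0331734
taper = 142 mm * 0.0331734 = 4.7106 mm


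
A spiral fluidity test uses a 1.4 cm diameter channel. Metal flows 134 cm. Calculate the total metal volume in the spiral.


Formula: V = pi * (d/2)^2 * L  (cylinder volume)
Radius = 1.4/2 = 0.7 cm
V = pi * 0.7^2 * 134 = 206.2770 cm^3

Answer: 206.2770 cm^3


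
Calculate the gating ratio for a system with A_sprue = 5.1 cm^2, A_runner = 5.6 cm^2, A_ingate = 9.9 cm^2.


Sprue:Runner:Ingate = 1 : 5.6/5.1 : 9.9/5.1 = 1:1.10:1.94

Final answer: 1:1.10:1.94


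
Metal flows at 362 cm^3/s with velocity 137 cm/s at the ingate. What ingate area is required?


Formula: A_ingate = Q / v  (continuity equation)
A = 362 cm^3/s / 137 cm/s = 2.6423 cm^2


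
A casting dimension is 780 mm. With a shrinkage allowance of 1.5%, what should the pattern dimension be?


Formula: L_pattern = L_casting * (1 + shrinkage_rate/100)
Shrinkage factor = 1 + 1.5/100 = 1.015
L_pattern = 780 mm * 1.015 = 791.7000 mm

791.7000 mm


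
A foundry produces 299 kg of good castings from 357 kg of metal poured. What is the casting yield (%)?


Formula: Casting Yield = (W_good / W_total) * 100
Yield = (299 kg / 357 kg) * 100 = 83.7535%

Answer: 83.7535%


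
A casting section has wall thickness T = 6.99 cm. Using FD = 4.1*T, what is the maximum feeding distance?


Formula: FD = 4.1 * T  (riser feeding-distance rule)
FD = 4.1 * 6.99 cm = 28.6590 cm

Answer: 28.6590 cm


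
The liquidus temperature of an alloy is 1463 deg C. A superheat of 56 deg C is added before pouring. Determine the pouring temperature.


Formula: T_pour = T_melt + Superheat
T_pour = 1463 + 56 = 1519 deg C

Answer: 1519 deg C


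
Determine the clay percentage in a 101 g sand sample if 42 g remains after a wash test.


Formula: Clay% = (W_total - W_washed) / W_total * 100
Clay mass = 101 - 42 = 59 g
Clay% = 59 / 101 * 100 = 58.4158%

Final answer: 58.4158%


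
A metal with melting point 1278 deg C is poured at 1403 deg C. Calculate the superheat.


Formula: Superheat = T_pour - T_melt
Superheat = 1403 - 1278 = 125 deg C


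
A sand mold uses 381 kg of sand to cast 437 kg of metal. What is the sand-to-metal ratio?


Formula: Sand-to-Metal Ratio = W_sand / W_metal
Ratio = 381 kg / 437 kg = 0.8719

Answer: 0.8719


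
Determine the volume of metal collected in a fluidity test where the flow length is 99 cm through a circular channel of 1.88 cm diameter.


Formula: V = pi * (d/2)^2 * L  (cylinder volume)
Radius = 1.88/2 = 0.94 cm
V = pi * 0.94^2 * 99 = 274.8152 cm^3

Final answer: 274.8152 cm^3


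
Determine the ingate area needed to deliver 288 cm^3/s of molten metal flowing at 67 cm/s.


Formula: A_ingate = Q / v  (continuity equation)
A = 288 cm^3/s / 67 cm/s = 4.2985 cm^2

Answer: 4.2985 cm^2


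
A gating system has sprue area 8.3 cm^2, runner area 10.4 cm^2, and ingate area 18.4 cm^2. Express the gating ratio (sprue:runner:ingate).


Sprue:Runner:Ingate = 1 : 10.4/8.3 : 18.4/8.3 = 1:1.25:2.22

1:1.25:2.22


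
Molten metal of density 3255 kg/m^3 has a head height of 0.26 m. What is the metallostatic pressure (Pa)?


Formula: P = rho * g * h
rho * g = 3255 * 9.81 = 31931.55 N/m^3
P = 31931.55 * 0.26 = 8302.2030 Pa

8302.2030 Pa


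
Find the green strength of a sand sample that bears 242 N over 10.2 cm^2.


Formula: Compressive Strength = Force / Area
Strength = 242 N / 10.2 cm^2 = 23.7255 N/cm^2

23.7255 N/cm^2


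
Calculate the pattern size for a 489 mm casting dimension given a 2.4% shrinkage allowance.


Formula: L_pattern = L_casting * (1 + shrinkage_rate/100)
Shrinkage factor = 1 + 2.4/100 = 1.024
L_pattern = 489 mm * 1.024 = 500.7360 mm

500.7360 mm


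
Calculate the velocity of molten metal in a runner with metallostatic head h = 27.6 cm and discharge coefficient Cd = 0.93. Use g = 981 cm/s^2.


Formula: v = Cd * sqrt(2 * g * h)  (Torricelli with discharge coefficient)
2*g*h = 2 * 981 * 27.6 = 54151.2 cm^2/s^2
sqrt(54151.2) = 232.70410 cm/s
v = 0.93 * 232.70410 = 216.4148 cm/s


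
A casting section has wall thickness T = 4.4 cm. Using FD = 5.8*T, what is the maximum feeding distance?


Formula: FD = 5.8 * T  (riser feeding-distance rule)
FD = 5.8 * 4.4 cm = 25.5200 cm


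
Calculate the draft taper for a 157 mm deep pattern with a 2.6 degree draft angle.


Formula: taper = depth * tan(draft_angle)
tan(2.6 deg) = 0.0454097
taper = 157 mm * 0.0454097 = 7.1293 mm

Answer: 7.1293 mm


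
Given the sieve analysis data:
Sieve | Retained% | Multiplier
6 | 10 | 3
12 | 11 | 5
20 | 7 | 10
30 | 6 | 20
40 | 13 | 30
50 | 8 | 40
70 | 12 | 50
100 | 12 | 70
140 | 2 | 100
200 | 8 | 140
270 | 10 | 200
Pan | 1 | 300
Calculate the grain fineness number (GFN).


Formula: GFN = sum(pct * multiplier) / sum(pct)
sum(pct * multiplier) = 6045
sum(pct) = 100
GFN = 6045 / 100 = 60.45


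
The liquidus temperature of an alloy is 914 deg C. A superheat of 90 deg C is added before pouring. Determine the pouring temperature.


Formula: T_pour = T_melt + Superheat
T_pour = 914 + 90 = 1004 deg C

1004 deg C


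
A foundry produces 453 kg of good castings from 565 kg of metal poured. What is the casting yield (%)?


Formula: Casting Yield = (W_good / W_total) * 100
Yield = (453 kg / 565 kg) * 100 = 80.1770%

Answer: 80.1770%


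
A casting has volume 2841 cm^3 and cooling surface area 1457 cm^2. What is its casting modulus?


Formula: Casting Modulus M = V / A
M = 2841 cm^3 / 1457 cm^2 = 1.9499 cm

1.9499 cm


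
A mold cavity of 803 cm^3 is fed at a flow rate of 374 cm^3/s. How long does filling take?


Formula: t_fill = V_mold / Q_flow
t = 803 cm^3 / 374 cm^3/s = 2.1471 s

2.1471 s


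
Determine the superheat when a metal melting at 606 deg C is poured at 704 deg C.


Formula: Superheat = T_pour - T_melt
Superheat = 704 - 606 = 98 deg C

Final answer: 98 deg C


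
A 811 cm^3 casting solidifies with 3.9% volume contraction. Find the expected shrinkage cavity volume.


Formula: V_shrink = V_casting * shrinkage_pct / 100
V_shrink = 811 cm^3 * 3.9 / 100 = 31.6290 cm^3

Answer: 31.6290 cm^3


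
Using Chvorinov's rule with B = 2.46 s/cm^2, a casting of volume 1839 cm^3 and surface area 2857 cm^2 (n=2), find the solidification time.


Formula: t_s = B * (V/A)^n  (Chvorinov's rule, n=2)
Modulus M = V/A = 1839/2857 = 0.643682 cm
M^2 = 0.643682^2 = 0.414327 cm^2
t_s = 2.46 * 0.414327 = 1.0192 s

1.0192 s


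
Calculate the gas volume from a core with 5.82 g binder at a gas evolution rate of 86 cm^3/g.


Formula: V_gas = W_binder * gas_evolution_rate
V = 5.82 g * 86 cm^3/g = 500.5200 cm^3

500.5200 cm^3


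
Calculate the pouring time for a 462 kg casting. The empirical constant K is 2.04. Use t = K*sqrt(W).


Formula: t = K * sqrt(W)
sqrt(W) = sqrt(462) = 21.49419
t = 2.04 * 21.49419 = 43.8481 s


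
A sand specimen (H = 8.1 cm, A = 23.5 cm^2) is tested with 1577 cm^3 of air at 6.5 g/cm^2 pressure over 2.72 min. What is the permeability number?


Formula: Permeability Number P = (V * H) / (p * A * t)
Numerator: V * H = 1577 * 8.1 = 12773.7
Denominator: p * A * t = 6.5 * 23.5 * 2.72 = 415.48
P = 12773.7 / 415.48 = 30.7444

Answer: 30.7444


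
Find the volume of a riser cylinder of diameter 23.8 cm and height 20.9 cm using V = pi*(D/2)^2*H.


Formula: V = pi * (D/2)^2 * H  (cylinder volume)
Radius = D/2 = 23.8/2 = 11.9 cm
V = pi * 11.9^2 * 20.9 = 9298.0116 cm^3

9298.0116 cm^3


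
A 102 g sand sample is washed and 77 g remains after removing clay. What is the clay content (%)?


Formula: Clay% = (W_total - W_washed) / W_total * 100
Clay mass = 102 - 77 = 25 g
Clay% = 25 / 102 * 100 = 24.5098%

Answer: 24.5098%


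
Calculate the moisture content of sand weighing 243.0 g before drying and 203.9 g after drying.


Formula: MC = (W_wet - W_dry) / W_wet * 100
Water mass = 243.0 - 203.9 = 39.1 g
MC = 39.1 / 243.0 * 100 = 16.0905%

Answer: 16.0905%


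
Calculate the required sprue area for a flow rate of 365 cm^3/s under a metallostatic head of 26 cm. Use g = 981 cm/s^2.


Formula: v = sqrt(2*g*h), A = Q/v
Velocity: v = sqrt(2 * 981 * 26) = sqrt(51012) = 225.8584 cm/s
Sprue area: A = Q / v = 365 / 225.8584 = 1.6161 cm^2

Answer: 1.6161 cm^2


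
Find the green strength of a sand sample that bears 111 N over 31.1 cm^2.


Formula: Compressive Strength = Force / Area
Strength = 111 N / 31.1 cm^2 = 3.5691 N/cm^2

Final answer: 3.5691 N/cm^2


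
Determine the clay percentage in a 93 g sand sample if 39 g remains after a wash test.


Formula: Clay% = (W_total - W_washed) / W_total * 100
Clay mass = 93 - 39 = 54 g
Clay% = 54 / 93 * 100 = 58.0645%

Answer: 58.0645%


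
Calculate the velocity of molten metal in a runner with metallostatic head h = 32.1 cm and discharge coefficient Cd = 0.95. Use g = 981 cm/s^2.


Formula: v = Cd * sqrt(2 * g * h)  (Torricelli with discharge coefficient)
2*g*h = 2 * 981 * 32.1 = 62980.2 cm^2/s^2
sqrt(62980.2) = 250.95856 cm/s
v = 0.95 * 250.95856 = 238.4106 cm/s

Answer: 238.4106 cm/s


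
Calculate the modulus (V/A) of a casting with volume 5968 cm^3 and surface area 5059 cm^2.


Formula: Casting Modulus M = V / A
M = 5968 cm^3 / 5059 cm^2 = 1.1797 cm

1.1797 cm


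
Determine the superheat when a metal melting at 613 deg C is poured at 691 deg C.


Formula: Superheat = T_pour - T_melt
Superheat = 691 - 613 = 78 deg C

Final answer: 78 deg C


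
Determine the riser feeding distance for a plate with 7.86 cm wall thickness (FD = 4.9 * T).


Formula: FD = 4.9 * T  (riser feeding-distance rule)
FD = 4.9 * 7.86 cm = 38.5140 cm

38.5140 cm


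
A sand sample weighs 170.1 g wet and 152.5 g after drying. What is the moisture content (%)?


Formula: MC = (W_wet - W_dry) / W_wet * 100
Water mass = 170.1 - 152.5 = 17.6 g
MC = 17.6 / 170.1 * 100 = 10.3469%

Final answer: 10.3469%


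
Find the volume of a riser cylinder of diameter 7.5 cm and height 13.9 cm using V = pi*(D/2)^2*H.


Formula: V = pi * (D/2)^2 * H  (cylinder volume)
Radius = D/2 = 7.5/2 = 3.75 cm
V = pi * 3.75^2 * 13.9 = 614.0832 cm^3

Answer: 614.0832 cm^3


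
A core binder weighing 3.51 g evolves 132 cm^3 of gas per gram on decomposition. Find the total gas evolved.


Formula: V_gas = W_binder * gas_evolution_rate
V = 3.51 g * 132 cm^3/g = 463.3200 cm^3

463.3200 cm^3


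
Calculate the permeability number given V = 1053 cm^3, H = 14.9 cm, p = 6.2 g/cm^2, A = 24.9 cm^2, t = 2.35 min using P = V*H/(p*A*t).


Formula: Permeability Number P = (V * H) / (p * A * t)
Numerator: V * H = 1053 * 14.9 = 15689.7
Denominator: p * A * t = 6.2 * 24.9 * 2.35 = 362.793
P = 15689.7 / 362.793 = 43.2470

43.2470


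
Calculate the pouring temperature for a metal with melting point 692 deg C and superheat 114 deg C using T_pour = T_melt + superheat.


Formula: T_pour = T_melt + Superheat
T_pour = 692 + 114 = 806 deg C


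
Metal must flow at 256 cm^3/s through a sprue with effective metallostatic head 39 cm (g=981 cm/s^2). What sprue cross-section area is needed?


Formula: v = sqrt(2*g*h), A = Q/v
Velocity: v = sqrt(2 * 981 * 39) = sqrt(76518) = 276.6189 cm/s
Sprue area: A = Q / v = 256 / 276.6189 = 0.9255 cm^2

Final answer: 0.9255 cm^2


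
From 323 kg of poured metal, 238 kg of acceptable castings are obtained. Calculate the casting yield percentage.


Formula: Casting Yield = (W_good / W_total) * 100
Yield = (238 kg / 323 kg) * 100 = 73.6842%

Answer: 73.6842%


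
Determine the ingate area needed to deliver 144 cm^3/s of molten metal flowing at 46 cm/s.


Formula: A_ingate = Q / v  (continuity equation)
A = 144 cm^3/s / 46 cm/s = 3.1304 cm^2

Answer: 3.1304 cm^2


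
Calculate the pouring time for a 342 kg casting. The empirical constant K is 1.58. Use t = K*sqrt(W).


Formula: t = K * sqrt(W)
sqrt(W) = sqrt(342) = 18.49324
t = 1.58 * 18.49324 = 29.2193 s

Answer: 29.2193 s


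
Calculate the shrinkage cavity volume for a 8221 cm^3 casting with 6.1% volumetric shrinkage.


Formula: V_shrink = V_casting * shrinkage_pct / 100
V_shrink = 8221 cm^3 * 6.1 / 100 = 501.4810 cm^3

501.4810 cm^3


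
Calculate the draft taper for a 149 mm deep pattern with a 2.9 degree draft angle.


Formula: taper = depth * tan(draft_angle)
tan(2.9 deg) = 0.0506578
taper = 149 mm * 0.0506578 = 7.5480 mm

Answer: 7.5480 mm


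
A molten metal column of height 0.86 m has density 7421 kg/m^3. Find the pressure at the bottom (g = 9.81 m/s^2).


Formula: P = rho * g * h
rho * g = 7421 * 9.81 = 72800.01 N/m^3
P = 72800.01 * 0.86 = 62608.0086 Pa

Answer: 62608.0086 Pa


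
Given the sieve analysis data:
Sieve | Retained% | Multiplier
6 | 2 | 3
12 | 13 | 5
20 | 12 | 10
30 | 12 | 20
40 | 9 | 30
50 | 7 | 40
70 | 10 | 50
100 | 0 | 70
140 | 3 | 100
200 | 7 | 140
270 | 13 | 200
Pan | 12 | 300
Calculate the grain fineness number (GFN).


Formula: GFN = sum(pct * multiplier) / sum(pct)
sum(pct * multiplier) = 8961
sum(pct) = 100
GFN = 8961 / 100 = 89.61

89.61


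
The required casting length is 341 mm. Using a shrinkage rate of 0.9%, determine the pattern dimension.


Formula: L_pattern = L_casting * (1 + shrinkage_rate/100)
Shrinkage factor = 1 + 0.9/100 = 1.009
L_pattern = 341 mm * 1.009 = 344.0690 mm

344.0690 mm


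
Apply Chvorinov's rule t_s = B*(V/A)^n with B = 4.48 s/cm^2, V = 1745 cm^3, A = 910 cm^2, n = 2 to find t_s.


Formula: t_s = B * (V/A)^n  (Chvorinov's rule, n=2)
Modulus M = V/A = 1745/910 = 1.917582 cm
M^2 = 1.917582^2 = 3.677121 cm^2
t_s = 4.48 * 3.677121 = 16.4735 s


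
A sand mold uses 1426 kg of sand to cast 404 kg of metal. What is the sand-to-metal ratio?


Formula: Sand-to-Metal Ratio = W_sand / W_metal
Ratio = 1426 kg / 404 kg = 3.5297


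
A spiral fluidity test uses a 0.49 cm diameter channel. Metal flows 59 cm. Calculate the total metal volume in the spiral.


Formula: V = pi * (d/2)^2 * L  (cylinder volume)
Radius = 0.49/2 = 0.245 cm
V = pi * 0.245^2 * 59 = 11.1259 cm^3


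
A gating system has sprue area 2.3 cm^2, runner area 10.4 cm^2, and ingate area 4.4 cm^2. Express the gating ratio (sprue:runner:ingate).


Sprue:Runner:Ingate = 1 : 10.4/2.3 : 4.4/2.3 = 1:4.52:1.91

Answer: 1:4.52:1.91


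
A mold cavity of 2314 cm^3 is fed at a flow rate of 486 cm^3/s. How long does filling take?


Formula: t_fill = V_mold / Q_flow
t = 2314 cm^3 / 486 cm^3/s = 4.7613 s


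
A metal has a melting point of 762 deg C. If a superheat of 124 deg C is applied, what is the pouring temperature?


Formula: T_pour = T_melt + Superheat
T_pour = 762 + 124 = 886 deg C

886 deg C


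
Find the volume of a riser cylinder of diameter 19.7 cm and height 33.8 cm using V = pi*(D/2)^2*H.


Formula: V = pi * (D/2)^2 * H  (cylinder volume)
Radius = D/2 = 19.7/2 = 9.85 cm
V = pi * 9.85^2 * 33.8 = 10302.4149 cm^3

Answer: 10302.4149 cm^3


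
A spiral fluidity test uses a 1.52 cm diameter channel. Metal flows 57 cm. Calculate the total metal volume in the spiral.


Formula: V = pi * (d/2)^2 * L  (cylinder volume)
Radius = 1.52/2 = 0.76 cm
V = pi * 0.76^2 * 57 = 103.4313 cm^3

Answer: 103.4313 cm^3


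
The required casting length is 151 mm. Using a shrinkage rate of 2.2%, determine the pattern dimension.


Formula: L_pattern = L_casting * (1 + shrinkage_rate/100)
Shrinkage factor = 1 + 2.2/100 = 1.022
L_pattern = 151 mm * 1.022 = 154.3220 mm

Final answer: 154.3220 mm


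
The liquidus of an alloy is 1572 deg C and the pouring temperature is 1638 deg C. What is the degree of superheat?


Formula: Superheat = T_pour - T_melt
Superheat = 1638 - 1572 = 66 deg C

66 deg C


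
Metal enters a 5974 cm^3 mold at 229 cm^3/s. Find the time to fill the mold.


Formula: t_fill = V_mold / Q_flow
t = 5974 cm^3 / 229 cm^3/s = 26.0873 s

Final answer: 26.0873 s
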